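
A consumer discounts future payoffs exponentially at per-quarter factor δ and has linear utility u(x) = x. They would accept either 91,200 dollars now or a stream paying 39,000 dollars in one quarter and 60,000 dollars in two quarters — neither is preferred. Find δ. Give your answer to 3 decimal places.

Present value of the stream is 39000·δ + 60000·δ². Indifference gives 39000δ + 60000δ² = 91200.
Rearranged: 60000δ² + 39000δ − 91200 = 0.
δ = (−39000 + √(39000² + 4·60000·91200)) / (2·60000) = (−39000 + √23409000000.00) / 120000 ≈ 0.950.

δ ≈ 0.950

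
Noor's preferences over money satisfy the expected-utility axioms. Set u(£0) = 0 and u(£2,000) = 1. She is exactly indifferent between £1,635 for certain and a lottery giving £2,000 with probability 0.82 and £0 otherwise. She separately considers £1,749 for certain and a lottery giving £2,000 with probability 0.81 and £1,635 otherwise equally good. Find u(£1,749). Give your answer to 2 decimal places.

0.97

The first gamble pins u(£1,635): it must equal 0.82·1 + 0.18·0 = 0.82.
Chaining: u(£1,749) = 0.81·1.00 + 0.19·0.82 = 0.9658.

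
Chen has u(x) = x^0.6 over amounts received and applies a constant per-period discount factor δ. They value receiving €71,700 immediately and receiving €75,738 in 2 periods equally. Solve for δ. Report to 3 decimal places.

δ ≈ 0.984

Equating discounted utilities: u(71700) = δ^2·u(75738) ⇒ δ^2 = u(71700)/u(75738).
With u(x) = x^0.6: δ^2 = 71700^0.6/75738^0.6 = (71700/75738)^0.6 = 0.96766.
Hence δ = (0.96766)^(1/2) = 0.98370.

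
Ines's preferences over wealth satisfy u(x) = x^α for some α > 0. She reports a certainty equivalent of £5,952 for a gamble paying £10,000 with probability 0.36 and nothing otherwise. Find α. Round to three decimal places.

α ≈ 1.969

The lottery's expected utility is 0.36·u(10000) + 0.64·u(0) = 0.36·10000^α (since u(0) = 0 for α > 0).
Indifference: 5952^α = 0.36·10000^α, so (5952/10000)^α = 0.36.
Take logs: α = ln 0.36 / ln(5952/10000) ≈ 1.96904.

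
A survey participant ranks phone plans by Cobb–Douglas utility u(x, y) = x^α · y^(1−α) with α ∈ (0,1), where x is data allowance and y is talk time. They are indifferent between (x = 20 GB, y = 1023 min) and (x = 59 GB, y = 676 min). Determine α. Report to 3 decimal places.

The Cobb–Douglas utilities coincide, so 20^α·1023^(1−α) = 59^α·676^(1−α).
Rearrange to (20/59)^α = (676/1023)^(1−α) and take logs: α·-1.081805 = (1−α)·-0.414302.
Thus α·(-1.496107) = -0.414302, so α = -0.414302/-1.496107 ≈ 0.277.

α ≈ 0.277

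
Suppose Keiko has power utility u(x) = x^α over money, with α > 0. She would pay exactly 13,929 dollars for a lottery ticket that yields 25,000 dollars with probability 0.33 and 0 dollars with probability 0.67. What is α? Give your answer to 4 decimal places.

Since u(0) = 0, the lottery's EU is 0.33·25000^α.
Indifference: 13929^α = 0.33·25000^α, so (13929/25000)^α = 0.33.
α = ln(0.33) / ln(13929/25000) = -1.1086626/-0.5849028 ≈ 1.8955.

α ≈ 1.8955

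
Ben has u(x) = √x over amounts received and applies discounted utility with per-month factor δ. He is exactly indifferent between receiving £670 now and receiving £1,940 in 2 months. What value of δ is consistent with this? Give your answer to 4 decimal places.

Equating discounted utilities: u(670) = δ^2·u(1940) ⇒ δ^2 = u(670)/u(1940).
With u(x) = √x: δ^2 = √670/√1940 = √(670/1940) = 0.58767.
Hence δ = (0.58767)^(1/2) = 0.766599.

δ ≈ 0.7666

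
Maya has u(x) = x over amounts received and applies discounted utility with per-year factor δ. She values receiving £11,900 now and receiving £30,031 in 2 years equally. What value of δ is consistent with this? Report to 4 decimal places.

Equating discounted utilities: u(11900) = δ^2·u(30031) ⇒ δ^2 = u(11900)/u(30031).
With u(x) = x: δ^2 = 11900/30031 = 0.39626.
Taking the square root: δ = 0.39626^(1/2) ≈ 0.6295.

δ ≈ 0.6295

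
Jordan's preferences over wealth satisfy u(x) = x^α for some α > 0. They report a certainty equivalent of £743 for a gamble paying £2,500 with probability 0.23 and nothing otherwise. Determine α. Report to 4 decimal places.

α ≈ 1.2113

Since u(0) = 0, the lottery's EU is 0.23·2500^α.
Equating: 743^α = 0.23·2500^α, i.e. 0.2972^α = 0.23.
Take logs: α = ln 0.23 / ln(743/2500) ≈ 1.211255.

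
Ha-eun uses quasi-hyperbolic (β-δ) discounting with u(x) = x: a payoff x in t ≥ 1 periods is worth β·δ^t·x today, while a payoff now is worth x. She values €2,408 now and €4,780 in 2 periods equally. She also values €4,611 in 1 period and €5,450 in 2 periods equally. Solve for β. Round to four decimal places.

β ≈ 0.7038

Both payoffs in the second observation are in the future, so β drops out: δ^1·4611 = δ^2·5450 ⇒ δ = 4611/5450 = 0.84606.
Substituting δ into 2408 = β·δ^2·4780: β = 2408/(3421.568) ≈ 0.7038.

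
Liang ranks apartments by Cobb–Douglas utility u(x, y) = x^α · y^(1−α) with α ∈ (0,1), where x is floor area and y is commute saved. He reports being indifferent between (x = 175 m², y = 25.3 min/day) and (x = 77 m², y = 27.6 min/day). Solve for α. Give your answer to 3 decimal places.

Set the two utilities equal: 175^α·25.3^(1−α) = 77^α·27.6^(1−α).
(175/77)^α = (27.6/25.3)^(1−α); take logs: α·ln(175/77) = (1−α)·ln(27.6/25.3), i.e. α·0.820981 = (1−α)·0.087011.
Thus α·(0.907992) = 0.087011, so α = 0.087011/0.907992 ≈ 0.096.

α ≈ 0.096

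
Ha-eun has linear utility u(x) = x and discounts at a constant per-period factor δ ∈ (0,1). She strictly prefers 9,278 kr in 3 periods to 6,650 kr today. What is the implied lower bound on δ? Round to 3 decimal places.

Comparing present values: 6650 < δ^3·9278.
So δ^3 > 6650/9278 = 0.71675; taking the cube root of both positive sides preserves the inequality.
δ > (6650/9278)^(1/3) ≈ 0.895.

δ > 0.895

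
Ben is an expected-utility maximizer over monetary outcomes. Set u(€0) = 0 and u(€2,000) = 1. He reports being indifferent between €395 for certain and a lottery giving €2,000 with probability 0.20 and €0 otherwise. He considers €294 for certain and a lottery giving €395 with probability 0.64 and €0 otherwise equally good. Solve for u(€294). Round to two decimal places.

0.13

The first gamble pins u(€395): it must equal 0.20·1 + 0.80·0 = 0.20.
The second indifference gives u(€294) = 0.64·u(€395) + 0.36·u(€0) = 0.64·0.20 + 0.36·0.00 = 0.1280.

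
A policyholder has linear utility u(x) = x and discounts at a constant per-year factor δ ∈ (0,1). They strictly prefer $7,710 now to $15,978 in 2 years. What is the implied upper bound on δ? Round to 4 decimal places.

Under u(x) = x this choice says 7710 > δ^2·15978.
Dividing by 15978: δ^2 < 0.48254. Both sides are positive, so the square root keeps the direction.
δ < (7710/15978)^(1/2) ≈ 0.6946.

δ < 0.6946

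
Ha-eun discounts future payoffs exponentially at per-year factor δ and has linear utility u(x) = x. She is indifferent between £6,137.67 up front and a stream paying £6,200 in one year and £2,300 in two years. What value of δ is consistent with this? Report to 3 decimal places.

δ ≈ 0.770

Present value of the stream is 6200·δ + 2300·δ². Indifference gives 6200δ + 2300δ² = 6137.67.
That is, 2300δ² + 6200δ − 6137.67 = 0, a quadratic in δ.
By the quadratic formula (taking the positive root), δ = (−6200 + √94906564.00) / 4600 ≈ 0.770.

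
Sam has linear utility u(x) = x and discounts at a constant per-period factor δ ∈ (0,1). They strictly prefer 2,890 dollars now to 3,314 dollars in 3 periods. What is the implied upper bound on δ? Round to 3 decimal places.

Comparing present values: 2890 > δ^3·3314.
So δ^3 < 2890/3314 = 0.87206; taking the cube root of both positive sides preserves the inequality.
δ < (2890/3314)^(1/3) ≈ 0.955.

δ < 0.955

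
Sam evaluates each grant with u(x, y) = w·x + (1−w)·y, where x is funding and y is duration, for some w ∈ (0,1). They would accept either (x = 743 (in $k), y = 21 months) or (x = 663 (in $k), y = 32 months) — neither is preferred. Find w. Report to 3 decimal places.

w = 0.121

Indifference: w·743 + (1−w)·21 = w·663 + (1−w)·32.
Rearranging, 80·w − 11·(1−w) = 0.
So w/(1−w) = 11/80 = 0.1375, giving w = 11/(80+11) = 0.121.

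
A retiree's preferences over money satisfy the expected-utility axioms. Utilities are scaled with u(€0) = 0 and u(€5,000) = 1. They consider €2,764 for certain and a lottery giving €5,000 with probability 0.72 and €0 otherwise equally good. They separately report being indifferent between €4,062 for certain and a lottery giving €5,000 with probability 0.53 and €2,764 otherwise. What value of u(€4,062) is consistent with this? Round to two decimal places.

First, u(€2,764) = 0.72·u(€5,000) + 0.28·u(€0) = 0.72.
The second indifference gives u(€4,062) = 0.53·u(€5,000) + 0.47·u(€2,764) = 0.53·1.00 + 0.47·0.72 = 0.8684.

0.87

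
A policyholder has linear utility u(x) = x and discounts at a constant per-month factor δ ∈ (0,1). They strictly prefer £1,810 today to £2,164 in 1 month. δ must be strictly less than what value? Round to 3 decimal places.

δ < 0.836

The preference means 1810 > δ·2164.
Dividing through by 2164 gives δ < 0.83641.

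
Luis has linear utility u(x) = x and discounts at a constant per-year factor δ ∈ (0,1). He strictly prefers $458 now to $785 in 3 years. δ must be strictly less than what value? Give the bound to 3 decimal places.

δ < 0.836

Comparing present values: 458 > δ^3·785.
So δ^3 < 458/785 = 0.58344; taking the cube root of both positive sides preserves the inequality.
δ < (458/785)^(1/3) ≈ 0.836.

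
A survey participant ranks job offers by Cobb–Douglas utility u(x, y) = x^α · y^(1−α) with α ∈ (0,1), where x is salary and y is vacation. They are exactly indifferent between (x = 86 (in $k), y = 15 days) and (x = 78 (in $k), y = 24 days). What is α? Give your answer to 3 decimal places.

Set the two utilities equal: 86^α·15^(1−α) = 78^α·24^(1−α).
Taking logs: α·ln 86 + (1−α)·ln 15 = α·ln 78 + (1−α)·ln 24, i.e. α·0.097638 = (1−α)·0.470004.
Thus α·(0.567642) = 0.470004, so α = 0.470004/0.567642 ≈ 0.828.

α ≈ 0.828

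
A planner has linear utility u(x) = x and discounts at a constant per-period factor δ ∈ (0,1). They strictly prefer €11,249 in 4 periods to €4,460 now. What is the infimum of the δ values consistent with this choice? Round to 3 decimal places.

δ > 0.794

The preference means 4460 < δ^4·11249.
So δ^4 > 4460/11249 = 0.39648; taking the 4th root of both positive sides preserves the inequality.
δ > 0.39648^(1/4) = 0.794.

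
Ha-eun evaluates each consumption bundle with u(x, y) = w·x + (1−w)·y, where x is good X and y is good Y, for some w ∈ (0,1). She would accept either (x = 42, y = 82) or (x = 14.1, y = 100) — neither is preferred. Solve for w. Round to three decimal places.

w = 0.392

u(42,82) = u(14.1,100) means w·42 + (1−w)·82 = w·14.1 + (1−w)·100.
Collecting terms: w·27.9 = (1−w)·18.
So w/(1−w) = 18/27.9 = 0.6452, giving w = 18/(27.9+18) = 0.392.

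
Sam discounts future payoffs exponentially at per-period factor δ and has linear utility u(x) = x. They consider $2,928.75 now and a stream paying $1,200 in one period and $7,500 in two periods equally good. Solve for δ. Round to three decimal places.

δ ≈ 0.550

Equating present values: 2928.75 = 1200δ + 7500δ².
Rearranged: 7500δ² + 1200δ − 2928.75 = 0.
The positive root is δ = [−1200 + √(1200² + 4·7500·2928.75)] / (2·7500) = (−1200 + 9450.000)/15000 ≈ 0.550.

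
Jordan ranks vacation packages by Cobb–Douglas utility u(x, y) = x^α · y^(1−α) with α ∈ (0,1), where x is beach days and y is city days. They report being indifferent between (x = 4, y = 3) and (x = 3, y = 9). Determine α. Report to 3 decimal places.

α ≈ 0.792

The Cobb–Douglas utilities coincide, so 4^α·3^(1−α) = 3^α·9^(1−α).
(4/3)^α = (9/3)^(1−α); take logs: α·ln(4/3) = (1−α)·ln(9/3), i.e. α·0.287682 = (1−α)·1.098612.
With A = 0.287682 and B = 1.098612: α·A = (1−α)·B, so α = B/(A+B) = 1.098612/1.386294 ≈ 0.792.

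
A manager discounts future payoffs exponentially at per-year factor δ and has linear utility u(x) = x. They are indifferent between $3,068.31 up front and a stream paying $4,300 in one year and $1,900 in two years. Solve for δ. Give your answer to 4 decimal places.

δ ≈ 0.5700

Equating present values: 3068.31 = 4300δ + 1900δ².
So 1900δ² + 4300δ − 3068.31 = 0.
The positive root is δ = [−4300 + √(4300² + 4·1900·3068.31)] / (2·1900) = (−4300 + 6466.000)/3800 ≈ 0.5700.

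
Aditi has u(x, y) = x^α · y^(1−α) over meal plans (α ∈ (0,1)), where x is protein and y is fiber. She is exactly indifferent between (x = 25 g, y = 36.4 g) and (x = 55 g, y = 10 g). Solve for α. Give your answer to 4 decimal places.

Set the two utilities equal: 25^α·36.4^(1−α) = 55^α·10^(1−α).
Rearrange to (25/55)^α = (10/36.4)^(1−α) and take logs: α·-0.7884574 = (1−α)·-1.2919837.
With A = -0.7884574 and B = -1.2919837: α·A = (1−α)·B, so α = B/(A+B) = -1.2919837/-2.0804411 ≈ 0.6210.

α ≈ 0.6210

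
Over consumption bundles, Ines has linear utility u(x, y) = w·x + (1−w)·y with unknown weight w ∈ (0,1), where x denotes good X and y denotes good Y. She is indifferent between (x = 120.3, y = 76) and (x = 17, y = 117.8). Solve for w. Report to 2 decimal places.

Equating utilities: w·120.3 + (1−w)·76 = w·17 + (1−w)·117.8.
w·(120.3−17) = (1−w)·(117.8−76), i.e. w·103.3 = (1−w)·41.8.
So w/(1−w) = 41.8/103.3 = 0.4046, giving w = 41.8/(103.3+41.8) = 0.29.

w = 0.29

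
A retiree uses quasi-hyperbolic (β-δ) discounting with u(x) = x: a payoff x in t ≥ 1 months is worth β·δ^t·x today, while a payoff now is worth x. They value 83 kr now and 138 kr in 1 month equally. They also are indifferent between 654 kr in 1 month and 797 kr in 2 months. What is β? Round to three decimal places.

β ≈ 0.733

The second indifference involves only future payoffs, so β cancels: β·δ^1·654 = β·δ^2·797, giving δ = 654/797 = 0.82058.
The first indifference: 83 = β·δ·138, so β = 83/(δ·138) = 83/(0.82058·138) ≈ 0.733.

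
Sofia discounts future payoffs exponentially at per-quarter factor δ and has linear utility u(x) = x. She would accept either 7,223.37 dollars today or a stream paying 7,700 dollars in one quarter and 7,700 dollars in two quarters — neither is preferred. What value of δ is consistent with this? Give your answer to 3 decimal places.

The stream is worth 7700δ + 7700δ² today, so 7700δ + 7700δ² = 7223.37.
So 7700δ² + 7700δ − 7223.37 = 0.
By the quadratic formula (taking the positive root), δ = (−7700 + √281769796.00) / 15400 ≈ 0.590.

δ ≈ 0.590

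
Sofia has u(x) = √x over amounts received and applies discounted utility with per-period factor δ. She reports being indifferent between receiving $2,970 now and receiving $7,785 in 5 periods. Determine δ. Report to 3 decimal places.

δ ≈ 0.908

The payoff in 5 periods is discounted by δ^5, so u(2970) = δ^5·u(7785) and δ^5 = u(2970)/u(7785).
Since u(x) = √x, δ^5 = √(2970/7785) = 0.61766.
Hence δ = (0.61766)^(1/5) = 0.90813.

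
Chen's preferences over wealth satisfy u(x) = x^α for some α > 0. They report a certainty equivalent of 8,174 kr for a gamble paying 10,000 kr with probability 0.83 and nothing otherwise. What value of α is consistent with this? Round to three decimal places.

α ≈ 0.924

EU(lottery) = 0.83·10000^α + 0.17·0 = 0.83·10000^α.
Equating: 8174^α = 0.83·10000^α, i.e. 0.8174^α = 0.83.
Take logs: α = ln 0.83 / ln(8174/10000) ≈ 0.92413.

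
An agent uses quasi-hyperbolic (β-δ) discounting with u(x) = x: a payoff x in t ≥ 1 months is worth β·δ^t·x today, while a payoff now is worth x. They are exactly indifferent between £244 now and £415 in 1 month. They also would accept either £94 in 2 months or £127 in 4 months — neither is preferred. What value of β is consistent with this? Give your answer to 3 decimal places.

The second indifference involves only future payoffs, so β cancels: β·δ^2·94 = β·δ^4·127, giving δ^2 = 94/127 = 0.74016, so δ = 0.86032.
Now use the now-vs-future pair: 244 = β·δ·415 gives β = 244/(0.86032·415) ≈ 0.683.

β ≈ 0.683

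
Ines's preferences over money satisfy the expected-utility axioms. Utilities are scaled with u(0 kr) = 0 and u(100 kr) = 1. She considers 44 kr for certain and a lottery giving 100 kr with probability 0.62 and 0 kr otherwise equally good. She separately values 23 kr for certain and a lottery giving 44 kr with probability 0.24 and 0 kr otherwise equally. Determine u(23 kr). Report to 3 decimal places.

0.149

From the first indifference, u(44 kr) = 0.62·u(100 kr) + 0.38·u(0 kr) = 0.62·1 + 0.38·0 = 0.62.
Chaining: u(23 kr) = 0.24·0.62 + 0.76·0.00 = 0.1488.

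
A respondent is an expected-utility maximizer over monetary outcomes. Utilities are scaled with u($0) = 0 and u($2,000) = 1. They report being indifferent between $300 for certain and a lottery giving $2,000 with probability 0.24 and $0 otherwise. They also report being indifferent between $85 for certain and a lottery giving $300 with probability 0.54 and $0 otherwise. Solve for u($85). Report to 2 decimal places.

From the first indifference, u($300) = 0.24·u($2,000) + 0.76·u($0) = 0.24·1 + 0.76·0 = 0.24.
Then u($85) = 0.54·u($300) + 0.46·u($0) = 0.54·0.24 + 0.46·0.00 = 0.1296.

0.13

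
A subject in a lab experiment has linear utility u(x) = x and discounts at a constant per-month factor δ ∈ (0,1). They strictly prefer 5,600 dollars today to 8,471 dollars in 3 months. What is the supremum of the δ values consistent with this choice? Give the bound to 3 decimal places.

δ < 0.871

Comparing present values: 5600 > δ^3·8471.
So δ^3 < 5600/8471 = 0.66108; taking the cube root of both positive sides preserves the inequality.
δ < (5600/8471)^(1/3) ≈ 0.871.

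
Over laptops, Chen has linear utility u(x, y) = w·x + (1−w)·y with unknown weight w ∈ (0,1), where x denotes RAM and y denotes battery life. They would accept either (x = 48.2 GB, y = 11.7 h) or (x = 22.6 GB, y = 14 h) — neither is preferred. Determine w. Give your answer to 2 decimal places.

Equating utilities: w·48.2 + (1−w)·11.7 = w·22.6 + (1−w)·14.
Collecting terms: w·25.6 = (1−w)·2.3.
The marginal rate of substitution is 2.3/25.6, so w = 2.3/(25.6+2.3) = 0.08.

w = 0.08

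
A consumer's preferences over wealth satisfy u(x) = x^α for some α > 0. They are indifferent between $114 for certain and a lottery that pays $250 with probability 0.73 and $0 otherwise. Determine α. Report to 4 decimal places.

α ≈ 0.4008

The lottery's expected utility is 0.73·u(250) + 0.27·u(0) = 0.73·250^α (since u(0) = 0 for α > 0).
Setting u(114) equal to that: 114^α = 0.73·250^α ⇒ (114/250)^α = 0.73.
α = ln(0.73) / ln(114/250) = -0.3147107/-0.7852625 ≈ 0.4008.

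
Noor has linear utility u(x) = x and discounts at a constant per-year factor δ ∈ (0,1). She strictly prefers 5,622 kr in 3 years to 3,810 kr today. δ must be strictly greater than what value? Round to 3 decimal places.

δ > 0.878

Comparing present values: 3810 < δ^3·5622.
Dividing by 5622: δ^3 > 0.67769. Both sides are positive, so the cube root keeps the direction.
δ > 0.67769^(1/3) = 0.878.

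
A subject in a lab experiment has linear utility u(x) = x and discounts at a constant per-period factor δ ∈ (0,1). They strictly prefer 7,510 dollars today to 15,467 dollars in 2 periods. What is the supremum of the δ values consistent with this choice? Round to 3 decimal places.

δ < 0.697

The preference means 7510 > δ^2·15467.
Hence δ^2 < 7510/15467 = 0.48555, and x ↦ x^(1/2) is increasing on (0,∞).
δ < 0.48555^(1/2) = 0.697.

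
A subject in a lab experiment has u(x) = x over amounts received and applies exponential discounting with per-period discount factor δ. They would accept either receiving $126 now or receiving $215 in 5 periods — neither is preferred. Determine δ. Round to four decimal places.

δ ≈ 0.8986

The payoff in 5 periods is discounted by δ^5, so u(126) = δ^5·u(215) and δ^5 = u(126)/u(215).
With u(x) = x: δ^5 = 126/215 = 0.58605.
So δ = 0.58605^(1/5) ≈ 0.8986.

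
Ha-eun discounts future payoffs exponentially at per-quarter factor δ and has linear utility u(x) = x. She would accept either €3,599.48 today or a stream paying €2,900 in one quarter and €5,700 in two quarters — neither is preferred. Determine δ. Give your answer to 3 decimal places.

Equating present values: 3599.48 = 2900δ + 5700δ².
Rearranged: 5700δ² + 2900δ − 3599.48 = 0.
By the quadratic formula (taking the positive root), δ = (−2900 + √90478144.00) / 11400 ≈ 0.580.

δ ≈ 0.580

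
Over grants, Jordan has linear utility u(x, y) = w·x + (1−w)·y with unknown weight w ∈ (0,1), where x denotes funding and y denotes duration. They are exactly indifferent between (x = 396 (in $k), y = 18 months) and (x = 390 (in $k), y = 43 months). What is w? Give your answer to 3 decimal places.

Indifference: w·396 + (1−w)·18 = w·390 + (1−w)·43.
Rearranging, 6·w − 25·(1−w) = 0.
So w/(1−w) = 25/6 = 4.1667, giving w = 25/(6+25) = 0.806.

w = 0.806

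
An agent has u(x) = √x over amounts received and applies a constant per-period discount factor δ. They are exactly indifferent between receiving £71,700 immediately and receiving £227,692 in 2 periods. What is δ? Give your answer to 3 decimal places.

δ ≈ 0.749

Indifference means u(71700) = δ^2 · u(227692), so δ^2 = u(71700)/u(227692).
Since u(x) = √x, δ^2 = √(71700/227692) = 0.56116.
Hence δ = (0.56116)^(1/2) = 0.74911.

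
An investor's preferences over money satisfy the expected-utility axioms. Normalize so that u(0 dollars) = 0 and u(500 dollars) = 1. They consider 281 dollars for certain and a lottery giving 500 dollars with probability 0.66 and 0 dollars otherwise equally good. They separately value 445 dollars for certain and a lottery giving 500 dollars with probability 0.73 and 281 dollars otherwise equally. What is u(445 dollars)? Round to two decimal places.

0.91

From the first indifference, u(281 dollars) = 0.66·u(500 dollars) + 0.34·u(0 dollars) = 0.66·1 + 0.34·0 = 0.66.
Then u(445 dollars) = 0.73·u(500 dollars) + 0.27·u(281 dollars) = 0.73·1.00 + 0.27·0.66 = 0.9082.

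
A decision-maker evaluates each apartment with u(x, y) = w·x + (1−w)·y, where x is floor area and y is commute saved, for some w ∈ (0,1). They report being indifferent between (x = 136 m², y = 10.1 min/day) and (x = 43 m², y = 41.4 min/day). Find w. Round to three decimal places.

w = 0.252

u(136,10.1) = u(43,41.4) means w·136 + (1−w)·10.1 = w·43 + (1−w)·41.4.
Rearranging, 93·w − 31.3·(1−w) = 0.
The marginal rate of substitution is 31.3/93, so w = 31.3/(93+31.3) = 0.252.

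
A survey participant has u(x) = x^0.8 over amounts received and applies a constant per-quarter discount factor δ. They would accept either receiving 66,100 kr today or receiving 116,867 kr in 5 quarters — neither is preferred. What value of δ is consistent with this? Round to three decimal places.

Indifference means u(66100) = δ^5 · u(116867), so δ^5 = u(66100)/u(116867).
With u(x) = x^0.8: δ^5 = 66100^0.8/116867^0.8 = (66100/116867)^0.8 = 0.63388.
Taking the 5th root: δ = 0.63388^(1/5) ≈ 0.913.

δ ≈ 0.913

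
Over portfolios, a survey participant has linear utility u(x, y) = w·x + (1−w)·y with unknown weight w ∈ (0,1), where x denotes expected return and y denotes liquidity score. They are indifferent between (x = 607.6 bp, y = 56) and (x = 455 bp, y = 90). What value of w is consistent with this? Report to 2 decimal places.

u(607.6,56) = u(455,90) means w·607.6 + (1−w)·56 = w·455 + (1−w)·90.
w·(607.6−455) = (1−w)·(90−56), i.e. w·152.6 = (1−w)·34.
Hence w = 34/(152.6+34) = 34/186.6 = 0.18.

w = 0.18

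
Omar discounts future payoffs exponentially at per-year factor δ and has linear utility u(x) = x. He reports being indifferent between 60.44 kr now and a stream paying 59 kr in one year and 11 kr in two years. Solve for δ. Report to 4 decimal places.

δ ≈ 0.8800

Present value of the stream is 59·δ + 11·δ². Indifference gives 59δ + 11δ² = 60.44.
That is, 11δ² + 59δ − 60.44 = 0, a quadratic in δ.
The positive root is δ = [−59 + √(59² + 4·11·60.44)] / (2·11) = (−59 + 78.360)/22 ≈ 0.8800.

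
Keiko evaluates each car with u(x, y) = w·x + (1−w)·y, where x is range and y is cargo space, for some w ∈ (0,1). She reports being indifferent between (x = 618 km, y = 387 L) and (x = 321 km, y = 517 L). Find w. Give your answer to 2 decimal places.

w = 0.30

u(618,387) = u(321,517) means w·618 + (1−w)·387 = w·321 + (1−w)·517.
Collecting terms: w·297 = (1−w)·130.
So w/(1−w) = 130/297 = 0.4377, giving w = 130/(297+130) = 0.30.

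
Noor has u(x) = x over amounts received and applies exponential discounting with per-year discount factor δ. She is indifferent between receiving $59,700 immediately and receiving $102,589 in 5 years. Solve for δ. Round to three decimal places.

δ ≈ 0.897

Equating discounted utilities: u(59700) = δ^5·u(102589) ⇒ δ^5 = u(59700)/u(102589).
With u(x) = x: δ^5 = 59700/102589 = 0.58193.
Hence δ = (0.58193)^(1/5) = 0.89738.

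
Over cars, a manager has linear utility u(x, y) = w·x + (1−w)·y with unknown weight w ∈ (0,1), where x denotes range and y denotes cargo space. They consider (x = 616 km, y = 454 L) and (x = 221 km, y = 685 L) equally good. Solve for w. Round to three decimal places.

u(616,454) = u(221,685) means w·616 + (1−w)·454 = w·221 + (1−w)·685.
Rearranging, 395·w − 231·(1−w) = 0.
Hence w = 231/(395+231) = 231/626 = 0.369.

w = 0.369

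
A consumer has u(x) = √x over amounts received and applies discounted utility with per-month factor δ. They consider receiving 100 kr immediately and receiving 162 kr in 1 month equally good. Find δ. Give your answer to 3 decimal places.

Equating discounted utilities: u(100) = δ·u(162) ⇒ δ = u(100)/u(162).
With u(x) = √x: δ = √100/√162 = √(100/162) = 0.78567.

δ ≈ 0.786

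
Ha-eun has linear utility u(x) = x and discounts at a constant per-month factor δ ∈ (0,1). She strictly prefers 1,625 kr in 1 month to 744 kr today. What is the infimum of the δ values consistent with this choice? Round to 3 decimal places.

Under u(x) = x this choice says 744 < δ·1625.
Dividing through by 1625 gives δ > 0.45785.

δ > 0.458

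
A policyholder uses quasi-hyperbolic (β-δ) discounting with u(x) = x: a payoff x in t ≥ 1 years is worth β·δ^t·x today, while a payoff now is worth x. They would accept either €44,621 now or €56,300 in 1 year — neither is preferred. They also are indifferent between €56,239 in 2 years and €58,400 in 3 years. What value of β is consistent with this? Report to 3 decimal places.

The second indifference involves only future payoffs, so β cancels: β·δ^2·56239 = β·δ^3·58400, giving δ = 56239/58400 = 0.96300.
Substituting δ into 44621 = β·δ·56300: β = 44621/(54216.707) ≈ 0.823.

β ≈ 0.823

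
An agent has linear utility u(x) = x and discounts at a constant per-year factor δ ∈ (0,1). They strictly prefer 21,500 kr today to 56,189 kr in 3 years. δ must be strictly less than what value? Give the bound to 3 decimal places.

δ < 0.726

Comparing present values: 21500 > δ^3·56189.
Dividing by 56189: δ^3 < 0.38264. Both sides are positive, so the cube root keeps the direction.
δ < (21500/56189)^(1/3) ≈ 0.726.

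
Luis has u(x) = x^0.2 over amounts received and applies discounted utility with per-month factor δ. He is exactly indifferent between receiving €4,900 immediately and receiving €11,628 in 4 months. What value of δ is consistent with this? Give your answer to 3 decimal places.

δ ≈ 0.958

Indifference means u(4900) = δ^4 · u(11628), so δ^4 = u(4900)/u(11628).
With u(x) = x^0.2: δ^4 = 4900^0.2/11628^0.2 = (4900/11628)^0.2 = 0.84128.
Taking the 4th root: δ = 0.84128^(1/4) ≈ 0.958.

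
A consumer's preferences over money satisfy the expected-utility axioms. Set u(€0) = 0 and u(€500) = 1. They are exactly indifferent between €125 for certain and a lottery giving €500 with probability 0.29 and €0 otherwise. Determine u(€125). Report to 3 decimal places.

The indifference gives u(€125) = 0.29·u(€500) + 0.71·u(€0) = 0.29·1 + 0.71·0 = 0.29.

0.290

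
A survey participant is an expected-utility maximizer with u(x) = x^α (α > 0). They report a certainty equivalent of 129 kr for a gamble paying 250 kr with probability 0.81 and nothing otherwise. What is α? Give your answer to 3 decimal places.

The lottery's expected utility is 0.81·u(250) + 0.19·u(0) = 0.81·250^α (since u(0) = 0 for α > 0).
Setting u(129) equal to that: 129^α = 0.81·250^α ⇒ (129/250)^α = 0.81.
Take logs: α = ln 0.81 / ln(129/250) ≈ 0.31848.

α ≈ 0.318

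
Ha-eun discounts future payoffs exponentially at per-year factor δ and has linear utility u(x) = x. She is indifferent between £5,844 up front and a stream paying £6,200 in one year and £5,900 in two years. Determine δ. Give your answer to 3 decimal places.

Equating present values: 5844 = 6200δ + 5900δ².
Rearranged: 5900δ² + 6200δ − 5844 = 0.
By the quadratic formula (taking the positive root), δ = (−6200 + √176358400.00) / 11800 ≈ 0.600.

δ ≈ 0.600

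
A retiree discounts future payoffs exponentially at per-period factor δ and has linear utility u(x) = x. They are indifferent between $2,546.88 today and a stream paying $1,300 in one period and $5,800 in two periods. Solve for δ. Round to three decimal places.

δ ≈ 0.560

Present value of the stream is 1300·δ + 5800·δ². Indifference gives 1300δ + 5800δ² = 2546.88.
So 5800δ² + 1300δ − 2546.88 = 0.
δ = (−1300 + √(1300² + 4·5800·2546.88)) / (2·5800) = (−1300 + √60777616.00) / 11600 ≈ 0.560.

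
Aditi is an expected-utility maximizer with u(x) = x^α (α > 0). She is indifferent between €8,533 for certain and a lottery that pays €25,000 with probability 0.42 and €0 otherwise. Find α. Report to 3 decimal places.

EU(lottery) = 0.42·25000^α + 0.58·0 = 0.42·25000^α.
Setting u(8533) equal to that: 8533^α = 0.42·25000^α ⇒ (8533/25000)^α = 0.42.
Take logs: α = ln 0.42 / ln(8533/25000) ≈ 0.80703.

α ≈ 0.807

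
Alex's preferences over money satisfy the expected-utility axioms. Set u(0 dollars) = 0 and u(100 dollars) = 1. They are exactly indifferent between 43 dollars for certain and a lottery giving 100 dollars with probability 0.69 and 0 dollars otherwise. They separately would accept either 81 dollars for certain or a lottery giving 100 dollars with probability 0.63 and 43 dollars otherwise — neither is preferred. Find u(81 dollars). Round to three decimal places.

First, u(43 dollars) = 0.69·u(100 dollars) + 0.31·u(0 dollars) = 0.69.
Chaining: u(81 dollars) = 0.63·1.00 + 0.37·0.69 = 0.8853.

0.885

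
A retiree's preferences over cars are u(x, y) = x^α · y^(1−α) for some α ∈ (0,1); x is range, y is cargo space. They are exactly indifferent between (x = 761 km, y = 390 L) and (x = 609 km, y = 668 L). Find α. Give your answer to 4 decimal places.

α ≈ 0.7072

The Cobb–Douglas utilities coincide, so 761^α·390^(1−α) = 609^α·668^(1−α).
Taking logs: α·ln 761 + (1−α)·ln 390 = α·ln 609 + (1−α)·ln 668, i.e. α·0.2228151 = (1−α)·0.5381414.
Thus α·(0.7609565) = 0.5381414, so α = 0.5381414/0.7609565 ≈ 0.7072.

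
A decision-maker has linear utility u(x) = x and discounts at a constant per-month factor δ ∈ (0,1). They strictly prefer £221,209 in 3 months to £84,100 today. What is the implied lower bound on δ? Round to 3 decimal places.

δ > 0.724

The preference means 84100 < δ^3·221209.
Dividing by 221209: δ^3 > 0.38018. Both sides are positive, so the cube root keeps the direction.
δ > 0.38018^(1/3) = 0.724.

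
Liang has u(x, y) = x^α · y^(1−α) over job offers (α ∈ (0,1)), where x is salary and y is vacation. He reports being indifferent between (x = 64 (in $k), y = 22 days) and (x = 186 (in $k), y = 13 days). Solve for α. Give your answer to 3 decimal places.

Set the two utilities equal: 64^α·22^(1−α) = 186^α·13^(1−α).
Taking logs: α·ln 64 + (1−α)·ln 22 = α·ln 186 + (1−α)·ln 13, i.e. α·-1.066864 = (1−α)·-0.526093.
Thus α·(-1.592957) = -0.526093, so α = -0.526093/-1.592957 ≈ 0.330.

α ≈ 0.330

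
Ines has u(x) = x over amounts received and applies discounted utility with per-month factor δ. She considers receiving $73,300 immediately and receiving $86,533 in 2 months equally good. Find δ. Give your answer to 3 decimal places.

δ ≈ 0.920

The payoff in 2 months is discounted by δ^2, so u(73300) = δ^2·u(86533) and δ^2 = u(73300)/u(86533).
With u(x) = x: δ^2 = 73300/86533 = 0.84708.
So δ = 0.84708^(1/2) ≈ 0.920.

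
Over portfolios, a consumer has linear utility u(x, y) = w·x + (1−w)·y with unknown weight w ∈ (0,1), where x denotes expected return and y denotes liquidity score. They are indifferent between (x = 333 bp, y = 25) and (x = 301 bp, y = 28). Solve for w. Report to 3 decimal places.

w = 0.086

u(333,25) = u(301,28) means w·333 + (1−w)·25 = w·301 + (1−w)·28.
Rearranging, 32·w − 3·(1−w) = 0.
The marginal rate of substitution is 3/32, so w = 3/(32+3) = 0.086.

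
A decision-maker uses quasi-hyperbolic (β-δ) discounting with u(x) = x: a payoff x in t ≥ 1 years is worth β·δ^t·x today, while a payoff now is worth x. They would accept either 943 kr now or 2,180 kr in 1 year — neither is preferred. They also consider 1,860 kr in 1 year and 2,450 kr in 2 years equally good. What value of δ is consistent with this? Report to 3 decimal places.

δ ≈ 0.759

Both payoffs in the second observation are in the future, so β drops out: δ^1·1860 = δ^2·2450 ⇒ δ = 1860/2450 = 0.75918.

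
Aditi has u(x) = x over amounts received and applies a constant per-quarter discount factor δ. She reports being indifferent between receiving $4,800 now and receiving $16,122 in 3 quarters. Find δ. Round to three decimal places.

δ ≈ 0.668

Indifference means u(4800) = δ^3 · u(16122), so δ^3 = u(4800)/u(16122).
With u(x) = x: δ^3 = 4800/16122 = 0.29773.
So δ = 0.29773^(1/3) ≈ 0.668.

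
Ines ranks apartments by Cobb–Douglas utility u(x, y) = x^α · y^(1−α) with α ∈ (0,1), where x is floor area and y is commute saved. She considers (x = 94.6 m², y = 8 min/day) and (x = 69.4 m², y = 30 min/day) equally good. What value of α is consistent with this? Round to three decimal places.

α ≈ 0.810

Set the two utilities equal: 94.6^α·8^(1−α) = 69.4^α·30^(1−α).
Rearrange to (94.6/69.4)^α = (30/8)^(1−α) and take logs: α·0.309771 = (1−α)·1.321756.
So α/(1−α) = (1.321756)/(0.309771) = 4.266881, and α = 4.266881/5.266881 ≈ 0.810.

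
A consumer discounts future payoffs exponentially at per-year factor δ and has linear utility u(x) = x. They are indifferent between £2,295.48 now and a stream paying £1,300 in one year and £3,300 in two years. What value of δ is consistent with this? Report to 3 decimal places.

δ ≈ 0.660

Equating present values: 2295.48 = 1300δ + 3300δ².
That is, 3300δ² + 1300δ − 2295.48 = 0, a quadratic in δ.
δ = (−1300 + √(1300² + 4·3300·2295.48)) / (2·3300) = (−1300 + √31990336.00) / 6600 ≈ 0.660.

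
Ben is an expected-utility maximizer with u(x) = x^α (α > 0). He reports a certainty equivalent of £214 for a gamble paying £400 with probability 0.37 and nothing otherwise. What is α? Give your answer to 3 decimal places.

EU(lottery) = 0.37·400^α + 0.63·0 = 0.37·400^α.
Indifference: 214^α = 0.37·400^α, so (214/400)^α = 0.37.
Take logs: α = ln 0.37 / ln(214/400) ≈ 1.58956.

α ≈ 1.590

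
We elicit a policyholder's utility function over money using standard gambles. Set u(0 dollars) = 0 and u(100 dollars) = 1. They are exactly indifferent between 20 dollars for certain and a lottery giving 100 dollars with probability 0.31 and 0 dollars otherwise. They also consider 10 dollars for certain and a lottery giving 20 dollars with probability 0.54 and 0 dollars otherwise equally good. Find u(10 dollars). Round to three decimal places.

From the first indifference, u(20 dollars) = 0.31·u(100 dollars) + 0.69·u(0 dollars) = 0.31·1 + 0.69·0 = 0.31.
The second indifference gives u(10 dollars) = 0.54·u(20 dollars) + 0.46·u(0 dollars) = 0.54·0.31 + 0.46·0.00 = 0.1674.

0.167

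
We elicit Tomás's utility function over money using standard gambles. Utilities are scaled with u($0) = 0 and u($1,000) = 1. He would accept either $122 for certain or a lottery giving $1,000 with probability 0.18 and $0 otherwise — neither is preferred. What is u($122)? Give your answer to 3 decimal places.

0.180

By the standard-gamble method, u($122) is just the indifference probability on the best outcome: 0.18.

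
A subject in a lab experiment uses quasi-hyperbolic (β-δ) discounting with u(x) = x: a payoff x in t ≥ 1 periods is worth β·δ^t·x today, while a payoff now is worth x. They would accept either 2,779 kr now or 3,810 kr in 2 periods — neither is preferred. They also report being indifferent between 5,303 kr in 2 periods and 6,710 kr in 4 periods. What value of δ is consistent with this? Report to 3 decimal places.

δ ≈ 0.889

From the later pair, β·δ^2·5303 = β·δ^4·6710; dividing through, δ^2 = 5303/6710 = 0.79031, so δ = 0.88900.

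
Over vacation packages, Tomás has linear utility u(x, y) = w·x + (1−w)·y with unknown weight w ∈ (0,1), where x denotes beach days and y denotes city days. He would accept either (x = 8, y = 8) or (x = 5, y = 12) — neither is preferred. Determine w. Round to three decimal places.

w = 0.571

Indifference: w·8 + (1−w)·8 = w·5 + (1−w)·12.
Collecting terms: w·3 = (1−w)·4.
Hence w = 4/(3+4) = 4/7 = 0.571.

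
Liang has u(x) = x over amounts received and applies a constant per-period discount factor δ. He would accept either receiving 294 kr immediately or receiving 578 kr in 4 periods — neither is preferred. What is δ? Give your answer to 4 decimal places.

δ ≈ 0.8445

Equating discounted utilities: u(294) = δ^4·u(578) ⇒ δ^4 = u(294)/u(578).
With u(x) = x: δ^4 = 294/578 = 0.50865.
So δ = 0.50865^(1/4) ≈ 0.8445.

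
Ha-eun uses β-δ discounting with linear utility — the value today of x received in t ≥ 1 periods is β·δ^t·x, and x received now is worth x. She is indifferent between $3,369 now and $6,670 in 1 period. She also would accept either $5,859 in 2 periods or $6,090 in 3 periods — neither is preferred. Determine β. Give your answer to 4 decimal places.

β ≈ 0.5250

From the later pair, β·δ^2·5859 = β·δ^3·6090; dividing through, δ = 5859/6090 = 0.96207.
Now use the now-vs-future pair: 3369 = β·δ·6670 gives β = 3369/(0.96207·6670) ≈ 0.5250.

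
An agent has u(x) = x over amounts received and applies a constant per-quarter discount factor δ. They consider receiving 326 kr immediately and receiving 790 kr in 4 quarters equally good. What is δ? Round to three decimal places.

The payoff in 4 quarters is discounted by δ^4, so u(326) = δ^4·u(790) and δ^4 = u(326)/u(790).
With u(x) = x: δ^4 = 326/790 = 0.41266.
So δ = 0.41266^(1/4) ≈ 0.801.

δ ≈ 0.801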